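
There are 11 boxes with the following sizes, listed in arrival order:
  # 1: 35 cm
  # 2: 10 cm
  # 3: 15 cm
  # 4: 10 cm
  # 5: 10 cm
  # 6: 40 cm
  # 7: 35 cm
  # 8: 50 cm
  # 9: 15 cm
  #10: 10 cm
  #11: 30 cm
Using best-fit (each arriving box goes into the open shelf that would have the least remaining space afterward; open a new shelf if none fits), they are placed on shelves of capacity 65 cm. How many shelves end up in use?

5

  35 → shelf 1 (new)  [load 35/65]
  10 → shelf 1  [load 45/65]
  15 → shelf 1  [load 60/65]
  10 → shelf 2 (new)  [load 10/65]
  10 → shelf 2  [load 20/65]
  40 → shelf 2  [load 60/65]
  35 → shelf 3 (new)  [load 35/65]
  50 → shelf 4 (new)  [load 50/65]
  15 → shelf 4  [load 65/65]
  10 → shelf 3  [load 45/65]
  30 → shelf 5 (new)  [load 30/65]
5 shelves opened.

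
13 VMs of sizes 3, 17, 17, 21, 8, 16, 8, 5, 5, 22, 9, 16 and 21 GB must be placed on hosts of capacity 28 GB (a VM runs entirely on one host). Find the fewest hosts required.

Total = 22 + 21 + 21 + 17 + 17 + 16 + 16 + 9 + 8 + 8 + 5 + 5 + 3 = 168 GB.
Lower bound: ⌈168/28⌉ = 6 hosts.
Also, 7 VMs each exceed 14 GB, and no two of those can share a host, so at least 7 hosts are needed.
A packing using 7 hosts:
  host 1: 22 + 5 = 27
  host 2: 21 + 5 = 26
  host 3: 21 + 3 = 24
  host 4: 17 + 9 = 26
  host 5: 17 + 8 = 25
  host 6: 16 + 8 = 24
  host 7: 16 = 16
This matches the lower bound, so 7 is optimal.

7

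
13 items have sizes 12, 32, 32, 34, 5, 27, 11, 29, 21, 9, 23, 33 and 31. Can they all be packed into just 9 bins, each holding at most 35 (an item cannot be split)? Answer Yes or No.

Total = 299; ⌈299/35⌉ = 9.
The bound of 9 does not rule out 9, but exhaustive search shows no assignment into 9 bins of capacity 35 exists — the minimum is 10.

No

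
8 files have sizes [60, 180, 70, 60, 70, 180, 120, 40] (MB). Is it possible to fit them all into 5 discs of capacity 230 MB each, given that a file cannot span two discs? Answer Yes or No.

A valid assignment using 4 discs:
  disc 1: 180 + 40 = 220
  disc 2: 180 = 180
  disc 3: 120 + 70 = 190
  disc 4: 70 + 60 + 60 = 190
That uses only 4 ≤ 5, so 5 discs are enough.

Yes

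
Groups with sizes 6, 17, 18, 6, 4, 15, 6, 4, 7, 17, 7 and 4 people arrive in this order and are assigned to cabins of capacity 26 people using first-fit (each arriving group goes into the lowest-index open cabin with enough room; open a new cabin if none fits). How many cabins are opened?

5

  6 → cabin 1 (new)  [load 6/26]
  17 → cabin 1  [load 23/26]
  18 → cabin 2 (new)  [load 18/26]
  6 → cabin 2  [load 24/26]
  4 → cabin 3 (new)  [load 4/26]
  15 → cabin 3  [load 19/26]
  6 → cabin 3  [load 25/26]
  4 → cabin 4 (new)  [load 4/26]
  7 → cabin 4  [load 11/26]
  17 → cabin 5 (new)  [load 17/26]
  7 → cabin 4  [load 18/26]
  4 → cabin 4  [load 22/26]
5 cabins opened.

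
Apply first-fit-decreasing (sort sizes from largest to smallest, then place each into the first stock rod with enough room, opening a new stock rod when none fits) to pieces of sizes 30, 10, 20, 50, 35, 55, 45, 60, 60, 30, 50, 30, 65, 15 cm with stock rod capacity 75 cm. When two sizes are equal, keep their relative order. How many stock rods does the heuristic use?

9

Sorted descending: 65, 60, 60, 55, 50, 50, 45, 35, 30, 30, 30, 20, 15, 10.
  65 → stock rod 1 (new)  [load 65/75]
  60 → stock rod 2 (new)  [load 60/75]
  60 → stock rod 3 (new)  [load 60/75]
  55 → stock rod 4 (new)  [load 55/75]
  50 → stock rod 5 (new)  [load 50/75]
  50 → stock rod 6 (new)  [load 50/75]
  45 → stock rod 7 (new)  [load 45/75]
  35 → stock rod 8 (new)  [load 35/75]
  30 → stock rod 7  [load 75/75]
  30 → stock rod 8  [load 65/75]
  30 → stock rod 9 (new)  [load 30/75]
  20 → stock rod 4  [load 75/75]
  15 → stock rod 2  [load 75/75]
  10 → stock rod 1  [load 75/75]
9 stock rods opened.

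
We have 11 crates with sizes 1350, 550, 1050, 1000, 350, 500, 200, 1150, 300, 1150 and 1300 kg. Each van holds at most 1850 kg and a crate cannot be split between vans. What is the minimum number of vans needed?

6

Total = 1350 + 1300 + 1150 + 1150 + 1050 + 1000 + 550 + 500 + 350 + 300 + 200 = 8900 kg.
Lower bound: ⌈8900/1850⌉ = 5 vans.
Also, 6 crates each exceed 925 kg, and no two of those can share a van, so at least 6 vans are needed.
A packing using 6 vans:
  van 1: 1350 + 500 = 1850
  van 2: 1300 + 550 = 1850
  van 3: 1150 + 350 + 300 = 1800
  van 4: 1150 + 200 = 1350
  van 5: 1050 = 1050
  van 6: 1000 = 1000
This matches the lower bound, so 6 is optimal.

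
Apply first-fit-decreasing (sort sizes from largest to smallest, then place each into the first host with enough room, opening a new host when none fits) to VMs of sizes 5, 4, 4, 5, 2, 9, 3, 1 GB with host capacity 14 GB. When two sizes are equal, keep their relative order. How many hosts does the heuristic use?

Sorted descending: 9, 5, 5, 4, 4, 3, 2, 1.
  9 → host 1 (new)  [load 9/14]
  5 → host 1  [load 14/14]
  5 → host 2 (new)  [load 5/14]
  4 → host 2  [load 9/14]
  4 → host 2  [load 13/14]
  3 → host 3 (new)  [load 3/14]
  2 → host 3  [load 5/14]
  1 → host 2  [load 14/14]
3 hosts opened.

3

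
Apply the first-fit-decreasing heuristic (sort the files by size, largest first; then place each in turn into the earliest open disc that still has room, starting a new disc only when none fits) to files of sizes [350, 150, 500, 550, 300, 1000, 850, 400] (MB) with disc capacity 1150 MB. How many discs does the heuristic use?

4

Sorted descending: 1000, 850, 550, 500, 400, 350, 300, 150.
  1000 → disc 1 (new)  [load 1000/1150]
  850 → disc 2 (new)  [load 850/1150]
  550 → disc 3 (new)  [load 550/1150]
  500 → disc 3  [load 1050/1150]
  400 → disc 4 (new)  [load 400/1150]
  350 → disc 4  [load 750/1150]
  300 → disc 2  [load 1150/1150]
  150 → disc 1  [load 1150/1150]
4 discs opened.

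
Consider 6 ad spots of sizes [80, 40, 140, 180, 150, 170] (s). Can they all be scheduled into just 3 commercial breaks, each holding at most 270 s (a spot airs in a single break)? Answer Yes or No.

No

Total = 760 s; ⌈760/270⌉ = 3.
4 ad spots each exceed half the capacity and cannot share a break, forcing at least 4 commercial breaks.
At least 4 commercial breaks are required, but only 3 are allowed.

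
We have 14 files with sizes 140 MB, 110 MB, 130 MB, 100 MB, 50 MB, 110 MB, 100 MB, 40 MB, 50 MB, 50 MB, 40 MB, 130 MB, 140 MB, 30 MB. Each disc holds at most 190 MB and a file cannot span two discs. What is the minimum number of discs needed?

8

Total = 140 + 140 + 130 + 130 + 110 + 110 + 100 + 100 + 50 + 50 + 50 + 40 + 40 + 30 = 1220 MB.
Lower bound: ⌈1220/190⌉ = 7 discs.
Also, 8 files each exceed 95 MB, and no two of those can share a disc, so at least 8 discs are needed.
A packing using 8 discs:
  disc 1: 140 + 50 = 190
  disc 2: 140 + 50 = 190
  disc 3: 130 + 50 = 180
  disc 4: 130 + 40 = 170
  disc 5: 110 + 40 + 30 = 180
  disc 6: 110 = 110
  disc 7: 100 = 100
  disc 8: 100 = 100
This matches the lower bound, so 8 is optimal.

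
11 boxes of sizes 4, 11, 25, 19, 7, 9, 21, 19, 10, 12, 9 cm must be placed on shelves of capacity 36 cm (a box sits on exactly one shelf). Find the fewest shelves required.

Total = 25 + 21 + 19 + 19 + 12 + 11 + 10 + 9 + 9 + 7 + 4 = 146 cm.
Lower bound: ⌈146/36⌉ = 5 shelves.
A packing using 5 shelves:
  shelf 1: 25 + 11 = 36
  shelf 2: 21 + 12 = 33
  shelf 3: 19 + 10 + 7 = 36
  shelf 4: 19 + 9 + 4 = 32
  shelf 5: 9 = 9
This matches the lower bound, so 5 is optimal.

5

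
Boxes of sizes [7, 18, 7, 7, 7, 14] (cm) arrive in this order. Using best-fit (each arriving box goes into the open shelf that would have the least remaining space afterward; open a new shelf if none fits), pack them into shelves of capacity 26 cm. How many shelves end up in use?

  7 → shelf 1 (new)  [load 7/26]
  18 → shelf 1  [load 25/26]
  7 → shelf 2 (new)  [load 7/26]
  7 → shelf 2  [load 14/26]
  7 → shelf 2  [load 21/26]
  14 → shelf 3 (new)  [load 14/26]
3 shelves opened.

3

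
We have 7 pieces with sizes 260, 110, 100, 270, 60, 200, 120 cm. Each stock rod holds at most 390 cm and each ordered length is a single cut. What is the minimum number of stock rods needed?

3

Total = 270 + 260 + 200 + 120 + 110 + 100 + 60 = 1120 cm.
Lower bound: ⌈1120/390⌉ = 3 stock rods.
A packing using 3 stock rods:
  stock rod 1: 270 + 120 = 390
  stock rod 2: 260 + 110 = 370
  stock rod 3: 200 + 100 + 60 = 360
This matches the lower bound, so 3 is optimal.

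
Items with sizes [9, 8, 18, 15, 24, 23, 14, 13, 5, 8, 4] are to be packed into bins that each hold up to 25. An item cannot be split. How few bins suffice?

6

Total = 24 + 23 + 18 + 15 + 14 + 13 + 9 + 8 + 8 + 5 + 4 = 141.
Lower bound: ⌈141/25⌉ = 6 bins.
A packing using 6 bins:
  bin 1: 24 = 24
  bin 2: 23 = 23
  bin 3: 18 + 5 = 23
  bin 4: 15 + 9 = 24
  bin 5: 14 + 8 = 22
  bin 6: 13 + 8 + 4 = 25
This matches the lower bound, so 6 is optimal.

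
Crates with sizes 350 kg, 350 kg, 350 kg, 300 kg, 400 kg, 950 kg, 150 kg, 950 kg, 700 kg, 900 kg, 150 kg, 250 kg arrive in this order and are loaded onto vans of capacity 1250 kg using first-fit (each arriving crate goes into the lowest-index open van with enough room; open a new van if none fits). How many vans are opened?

  350 → van 1 (new)  [load 350/1250]
  350 → van 1  [load 700/1250]
  350 → van 1  [load 1050/1250]
  300 → van 2 (new)  [load 300/1250]
  400 → van 2  [load 700/1250]
  950 → van 3 (new)  [load 950/1250]
  150 → van 1  [load 1200/1250]
  950 → van 4 (new)  [load 950/1250]
  700 → van 5 (new)  [load 700/1250]
  900 → van 6 (new)  [load 900/1250]
  150 → van 2  [load 850/1250]
  250 → van 2  [load 1100/1250]
6 vans opened.

6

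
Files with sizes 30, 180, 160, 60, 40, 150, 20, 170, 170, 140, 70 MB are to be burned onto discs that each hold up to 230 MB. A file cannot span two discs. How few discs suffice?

6

Total = 180 + 170 + 170 + 160 + 150 + 140 + 70 + 60 + 40 + 30 + 20 = 1190 MB.
Lower bound: ⌈1190/230⌉ = 6 discs.
A packing using 6 discs:
  disc 1: 180 + 40 = 220
  disc 2: 170 + 60 = 230
  disc 3: 170 + 30 + 20 = 220
  disc 4: 160 + 70 = 230
  disc 5: 150 = 150
  disc 6: 140 = 140
This matches the lower bound, so 6 is optimal.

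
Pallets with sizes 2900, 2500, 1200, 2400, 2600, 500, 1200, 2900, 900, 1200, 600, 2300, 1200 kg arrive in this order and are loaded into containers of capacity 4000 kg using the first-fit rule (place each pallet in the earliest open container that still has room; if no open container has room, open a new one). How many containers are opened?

7

  2900 → container 1 (new)  [load 2900/4000]
  2500 → container 2 (new)  [load 2500/4000]
  1200 → container 2  [load 3700/4000]
  2400 → container 3 (new)  [load 2400/4000]
  2600 → container 4 (new)  [load 2600/4000]
  500 → container 1  [load 3400/4000]
  1200 → container 3  [load 3600/4000]
  2900 → container 5 (new)  [load 2900/4000]
  900 → container 4  [load 3500/4000]
  1200 → container 6 (new)  [load 1200/4000]
  600 → container 1  [load 4000/4000]
  2300 → container 6  [load 3500/4000]
  1200 → container 7 (new)  [load 1200/4000]
7 containers opened.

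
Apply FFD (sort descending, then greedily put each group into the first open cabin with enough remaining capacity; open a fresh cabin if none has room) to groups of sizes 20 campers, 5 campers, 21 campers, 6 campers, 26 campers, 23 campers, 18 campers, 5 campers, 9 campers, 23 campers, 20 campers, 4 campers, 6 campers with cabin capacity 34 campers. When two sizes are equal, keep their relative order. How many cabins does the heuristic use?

Sorted descending: 26, 23, 23, 21, 20, 20, 18, 9, 6, 6, 5, 5, 4.
  26 → cabin 1 (new)  [load 26/34]
  23 → cabin 2 (new)  [load 23/34]
  23 → cabin 3 (new)  [load 23/34]
  21 → cabin 4 (new)  [load 21/34]
  20 → cabin 5 (new)  [load 20/34]
  20 → cabin 6 (new)  [load 20/34]
  18 → cabin 7 (new)  [load 18/34]
  9 → cabin 2  [load 32/34]
  6 → cabin 1  [load 32/34]
  6 → cabin 3  [load 29/34]
  5 → cabin 3  [load 34/34]
  5 → cabin 4  [load 26/34]
  4 → cabin 4  [load 30/34]
7 cabins opened.

7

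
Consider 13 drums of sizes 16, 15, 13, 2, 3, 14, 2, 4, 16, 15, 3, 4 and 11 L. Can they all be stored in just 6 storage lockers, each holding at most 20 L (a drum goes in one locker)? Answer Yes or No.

Total = 118 L; ⌈118/20⌉ = 6.
7 drums each exceed half the capacity and cannot share a locker, forcing at least 7 storage lockers.
At least 7 storage lockers are required, but only 6 are allowed.

No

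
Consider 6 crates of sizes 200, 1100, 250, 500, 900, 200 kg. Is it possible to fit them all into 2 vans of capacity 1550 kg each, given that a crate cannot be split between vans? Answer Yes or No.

Total = 3150 kg; ⌈3150/1550⌉ = 3.
At least 3 vans are required, but only 2 are allowed.

No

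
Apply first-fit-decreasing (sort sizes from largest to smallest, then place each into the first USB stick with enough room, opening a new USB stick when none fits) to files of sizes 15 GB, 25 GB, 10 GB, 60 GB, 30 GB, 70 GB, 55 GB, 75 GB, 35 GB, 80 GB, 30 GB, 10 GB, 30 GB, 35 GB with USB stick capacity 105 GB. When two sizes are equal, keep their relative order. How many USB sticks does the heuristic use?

Sorted descending: 80, 75, 70, 60, 55, 35, 35, 30, 30, 30, 25, 15, 10, 10.
  80 → USB stick 1 (new)  [load 80/105]
  75 → USB stick 2 (new)  [load 75/105]
  70 → USB stick 3 (new)  [load 70/105]
  60 → USB stick 4 (new)  [load 60/105]
  55 → USB stick 5 (new)  [load 55/105]
  35 → USB stick 3  [load 105/105]
  35 → USB stick 4  [load 95/105]
  30 → USB stick 2  [load 105/105]
  30 → USB stick 5  [load 85/105]
  30 → USB stick 6 (new)  [load 30/105]
  25 → USB stick 1  [load 105/105]
  15 → USB stick 5  [load 100/105]
  10 → USB stick 4  [load 105/105]
  10 → USB stick 6  [load 40/105]
6 USB sticks opened.

6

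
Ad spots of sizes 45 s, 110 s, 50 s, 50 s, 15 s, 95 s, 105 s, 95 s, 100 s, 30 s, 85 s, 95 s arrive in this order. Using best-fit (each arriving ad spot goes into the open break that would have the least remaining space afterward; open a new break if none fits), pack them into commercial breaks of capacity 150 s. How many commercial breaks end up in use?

  45 → break 1 (new)  [load 45/150]
  110 → break 2 (new)  [load 110/150]
  50 → break 1  [load 95/150]
  50 → break 1  [load 145/150]
  15 → break 2  [load 125/150]
  95 → break 3 (new)  [load 95/150]
  105 → break 4 (new)  [load 105/150]
  95 → break 5 (new)  [load 95/150]
  100 → break 6 (new)  [load 100/150]
  30 → break 4  [load 135/150]
  85 → break 7 (new)  [load 85/150]
  95 → break 8 (new)  [load 95/150]
8 commercial breaks opened.

8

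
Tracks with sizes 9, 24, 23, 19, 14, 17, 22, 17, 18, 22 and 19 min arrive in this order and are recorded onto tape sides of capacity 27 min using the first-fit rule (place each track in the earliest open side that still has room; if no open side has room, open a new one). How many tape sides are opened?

  9 → side 1 (new)  [load 9/27]
  24 → side 2 (new)  [load 24/27]
  23 → side 3 (new)  [load 23/27]
  19 → side 4 (new)  [load 19/27]
  14 → side 1  [load 23/27]
  17 → side 5 (new)  [load 17/27]
  22 → side 6 (new)  [load 22/27]
  17 → side 7 (new)  [load 17/27]
  18 → side 8 (new)  [load 18/27]
  22 → side 9 (new)  [load 22/27]
  19 → side 10 (new)  [load 19/27]
10 tape sides opened.

10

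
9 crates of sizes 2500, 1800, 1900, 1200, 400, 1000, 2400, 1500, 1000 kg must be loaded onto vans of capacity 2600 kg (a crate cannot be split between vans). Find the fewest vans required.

Total = 2500 + 2400 + 1900 + 1800 + 1500 + 1200 + 1000 + 1000 + 400 = 13700 kg.
Lower bound: ⌈13700/2600⌉ = 6 vans.
A packing using 6 vans:
  van 1: 2500 = 2500
  van 2: 2400 = 2400
  van 3: 1900 + 400 = 2300
  van 4: 1800 = 1800
  van 5: 1500 + 1000 = 2500
  van 6: 1200 + 1000 = 2200
This matches the lower bound, so 6 is optimal.

6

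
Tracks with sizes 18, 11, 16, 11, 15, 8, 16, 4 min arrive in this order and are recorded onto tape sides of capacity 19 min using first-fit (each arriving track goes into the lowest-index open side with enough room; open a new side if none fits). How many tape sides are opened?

6

  18 → side 1 (new)  [load 18/19]
  11 → side 2 (new)  [load 11/19]
  16 → side 3 (new)  [load 16/19]
  11 → side 4 (new)  [load 11/19]
  15 → side 5 (new)  [load 15/19]
  8 → side 2  [load 19/19]
  16 → side 6 (new)  [load 16/19]
  4 → side 4  [load 15/19]
6 tape sides opened.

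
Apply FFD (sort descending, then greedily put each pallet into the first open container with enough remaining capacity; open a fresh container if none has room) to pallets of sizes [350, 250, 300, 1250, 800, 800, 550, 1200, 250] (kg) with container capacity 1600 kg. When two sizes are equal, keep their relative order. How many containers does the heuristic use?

4

Sorted descending: 1250, 1200, 800, 800, 550, 350, 300, 250, 250.
  1250 → container 1 (new)  [load 1250/1600]
  1200 → container 2 (new)  [load 1200/1600]
  800 → container 3 (new)  [load 800/1600]
  800 → container 3  [load 1600/1600]
  550 → container 4 (new)  [load 550/1600]
  350 → container 1  [load 1600/1600]
  300 → container 2  [load 1500/1600]
  250 → container 4  [load 800/1600]
  250 → container 4  [load 1050/1600]
4 containers opened.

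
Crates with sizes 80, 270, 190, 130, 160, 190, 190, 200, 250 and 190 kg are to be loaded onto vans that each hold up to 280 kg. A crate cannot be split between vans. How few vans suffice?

9

Total = 270 + 250 + 200 + 190 + 190 + 190 + 190 + 160 + 130 + 80 = 1850 kg.
Lower bound: ⌈1850/280⌉ = 7 vans.
Also, 8 crates each exceed 140 kg, and no two of those can share a van, so at least 8 vans are needed.
A packing using 9 vans:
  van 1: 270 = 270
  van 2: 250 = 250
  van 3: 200 + 80 = 280
  van 4: 190 = 190
  van 5: 190 = 190
  van 6: 190 = 190
  van 7: 190 = 190
  van 8: 160 = 160
  van 9: 130 = 130
No arrangement into 8 vans stays within capacity, so 9 is optimal.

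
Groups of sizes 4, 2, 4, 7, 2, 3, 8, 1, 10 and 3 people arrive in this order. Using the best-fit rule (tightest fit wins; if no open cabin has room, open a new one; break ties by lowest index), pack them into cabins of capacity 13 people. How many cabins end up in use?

  4 → cabin 1 (new)  [load 4/13]
  2 → cabin 1  [load 6/13]
  4 → cabin 1  [load 10/13]
  7 → cabin 2 (new)  [load 7/13]
  2 → cabin 1  [load 12/13]
  3 → cabin 2  [load 10/13]
  8 → cabin 3 (new)  [load 8/13]
  1 → cabin 1  [load 13/13]
  10 → cabin 4 (new)  [load 10/13]
  3 → cabin 2  [load 13/13]
4 cabins opened.

4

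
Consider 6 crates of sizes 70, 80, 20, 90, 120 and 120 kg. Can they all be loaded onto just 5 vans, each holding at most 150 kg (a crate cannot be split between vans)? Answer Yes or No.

Yes

A valid assignment using 4 vans:
  van 1: 120 + 20 = 140
  van 2: 120 = 120
  van 3: 90 = 90
  van 4: 80 + 70 = 150
That uses only 4 ≤ 5, so 5 vans are enough.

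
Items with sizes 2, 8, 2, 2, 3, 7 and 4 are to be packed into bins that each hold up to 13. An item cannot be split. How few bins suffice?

Total = 8 + 7 + 4 + 3 + 2 + 2 + 2 = 28.
Lower bound: ⌈28/13⌉ = 3 bins.
A packing using 3 bins:
  bin 1: 8 + 4 = 12
  bin 2: 7 + 3 + 2 = 12
  bin 3: 2 + 2 = 4
This matches the lower bound, so 3 is optimal.

3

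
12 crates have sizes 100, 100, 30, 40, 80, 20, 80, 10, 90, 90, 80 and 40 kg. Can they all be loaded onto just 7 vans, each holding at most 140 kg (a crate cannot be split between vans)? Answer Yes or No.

Yes

A valid assignment using 7 vans:
  van 1: 100 + 40 = 140
  van 2: 100 + 40 = 140
  van 3: 90 + 30 + 20 = 140
  van 4: 90 + 10 = 100
  van 5: 80 = 80
  van 6: 80 = 80
  van 7: 80 = 80
Every load is within 140 kg, so 7 vans suffice.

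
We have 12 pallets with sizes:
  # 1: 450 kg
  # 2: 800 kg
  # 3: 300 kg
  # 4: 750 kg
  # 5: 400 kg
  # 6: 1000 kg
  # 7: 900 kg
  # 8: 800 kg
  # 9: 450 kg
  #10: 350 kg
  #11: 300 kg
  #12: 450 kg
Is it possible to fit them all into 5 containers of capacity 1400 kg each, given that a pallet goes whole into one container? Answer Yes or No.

Total = 6950 kg; ⌈6950/1400⌉ = 5.
The bound of 5 does not rule out 5, but exhaustive search shows no assignment into 5 containers of capacity 1400 kg exists — the minimum is 6.

No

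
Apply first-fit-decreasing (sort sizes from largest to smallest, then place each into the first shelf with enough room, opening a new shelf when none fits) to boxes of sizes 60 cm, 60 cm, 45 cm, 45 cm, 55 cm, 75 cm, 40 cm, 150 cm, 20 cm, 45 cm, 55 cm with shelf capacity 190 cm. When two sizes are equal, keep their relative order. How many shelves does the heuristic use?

4

Sorted descending: 150, 75, 60, 60, 55, 55, 45, 45, 45, 40, 20.
  150 → shelf 1 (new)  [load 150/190]
  75 → shelf 2 (new)  [load 75/190]
  60 → shelf 2  [load 135/190]
  60 → shelf 3 (new)  [load 60/190]
  55 → shelf 2  [load 190/190]
  55 → shelf 3  [load 115/190]
  45 → shelf 3  [load 160/190]
  45 → shelf 4 (new)  [load 45/190]
  45 → shelf 4  [load 90/190]
  40 → shelf 1  [load 190/190]
  20 → shelf 3  [load 180/190]
4 shelves opened.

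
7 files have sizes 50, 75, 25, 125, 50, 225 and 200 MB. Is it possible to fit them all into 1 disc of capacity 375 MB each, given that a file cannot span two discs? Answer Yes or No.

No

Total = 750 MB; ⌈750/375⌉ = 2.
At least 2 discs are required, but only 1 is allowed.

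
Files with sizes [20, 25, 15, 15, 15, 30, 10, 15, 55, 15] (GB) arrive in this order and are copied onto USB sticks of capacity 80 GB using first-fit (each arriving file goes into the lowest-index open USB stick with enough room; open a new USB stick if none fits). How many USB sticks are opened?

  20 → USB stick 1 (new)  [load 20/80]
  25 → USB stick 1  [load 45/80]
  15 → USB stick 1  [load 60/80]
  15 → USB stick 1  [load 75/80]
  15 → USB stick 2 (new)  [load 15/80]
  30 → USB stick 2  [load 45/80]
  10 → USB stick 2  [load 55/80]
  15 → USB stick 2  [load 70/80]
  55 → USB stick 3 (new)  [load 55/80]
  15 → USB stick 3  [load 70/80]
3 USB sticks opened.

3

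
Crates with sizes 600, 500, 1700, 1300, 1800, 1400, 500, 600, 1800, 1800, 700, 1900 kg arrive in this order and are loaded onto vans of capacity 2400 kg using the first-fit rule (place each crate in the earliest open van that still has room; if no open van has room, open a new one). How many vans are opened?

  600 → van 1 (new)  [load 600/2400]
  500 → van 1  [load 1100/2400]
  1700 → van 2 (new)  [load 1700/2400]
  1300 → van 1  [load 2400/2400]
  1800 → van 3 (new)  [load 1800/2400]
  1400 → van 4 (new)  [load 1400/2400]
  500 → van 2  [load 2200/2400]
  600 → van 3  [load 2400/2400]
  1800 → van 5 (new)  [load 1800/2400]
  1800 → van 6 (new)  [load 1800/2400]
  700 → van 4  [load 2100/2400]
  1900 → van 7 (new)  [load 1900/2400]
7 vans opened.

7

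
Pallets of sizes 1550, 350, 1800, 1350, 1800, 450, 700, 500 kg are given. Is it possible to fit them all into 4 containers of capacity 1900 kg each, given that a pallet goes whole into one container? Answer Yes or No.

No

Total = 8500 kg; ⌈8500/1900⌉ = 5.
At least 5 containers are required, but only 4 are allowed.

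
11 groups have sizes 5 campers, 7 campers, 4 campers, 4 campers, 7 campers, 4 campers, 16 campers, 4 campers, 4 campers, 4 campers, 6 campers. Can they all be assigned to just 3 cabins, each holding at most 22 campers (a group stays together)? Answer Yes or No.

A valid assignment using 3 cabins:
  cabin 1: 16 + 6 = 22
  cabin 2: 7 + 7 + 4 + 4 = 22
  cabin 3: 5 + 4 + 4 + 4 + 4 = 21
Every load is within 22 campers, so 3 cabins suffice.

Yes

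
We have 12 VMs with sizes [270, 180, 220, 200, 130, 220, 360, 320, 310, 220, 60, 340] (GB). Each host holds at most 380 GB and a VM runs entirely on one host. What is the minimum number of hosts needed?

9

Total = 360 + 340 + 320 + 310 + 270 + 220 + 220 + 220 + 200 + 180 + 130 + 60 = 2830 GB.
Lower bound: ⌈2830/380⌉ = 8 hosts.
Also, 9 VMs each exceed 190 GB, and no two of those can share a host, so at least 9 hosts are needed.
A packing using 9 hosts:
  host 1: 360 = 360
  host 2: 340 = 340
  host 3: 320 + 60 = 380
  host 4: 310 = 310
  host 5: 270 = 270
  host 6: 220 + 130 = 350
  host 7: 220 = 220
  host 8: 220 = 220
  host 9: 200 + 180 = 380
This matches the lower bound, so 9 is optimal.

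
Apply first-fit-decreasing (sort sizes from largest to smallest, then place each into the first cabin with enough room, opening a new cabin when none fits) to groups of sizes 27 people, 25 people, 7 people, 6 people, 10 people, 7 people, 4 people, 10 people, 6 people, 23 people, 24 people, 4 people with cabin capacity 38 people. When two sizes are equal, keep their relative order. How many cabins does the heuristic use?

Sorted descending: 27, 25, 24, 23, 10, 10, 7, 7, 6, 6, 4, 4.
  27 → cabin 1 (new)  [load 27/38]
  25 → cabin 2 (new)  [load 25/38]
  24 → cabin 3 (new)  [load 24/38]
  23 → cabin 4 (new)  [load 23/38]
  10 → cabin 1  [load 37/38]
  10 → cabin 2  [load 35/38]
  7 → cabin 3  [load 31/38]
  7 → cabin 3  [load 38/38]
  6 → cabin 4  [load 29/38]
  6 → cabin 4  [load 35/38]
  4 → cabin 5 (new)  [load 4/38]
  4 → cabin 5  [load 8/38]
5 cabins opened.

5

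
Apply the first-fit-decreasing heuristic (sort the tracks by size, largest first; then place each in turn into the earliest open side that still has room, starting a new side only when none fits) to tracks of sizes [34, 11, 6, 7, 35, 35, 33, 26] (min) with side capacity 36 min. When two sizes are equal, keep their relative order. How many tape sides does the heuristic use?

Sorted descending: 35, 35, 34, 33, 26, 11, 7, 6.
  35 → side 1 (new)  [load 35/36]
  35 → side 2 (new)  [load 35/36]
  34 → side 3 (new)  [load 34/36]
  33 → side 4 (new)  [load 33/36]
  26 → side 5 (new)  [load 26/36]
  11 → side 6 (new)  [load 11/36]
  7 → side 5  [load 33/36]
  6 → side 6  [load 17/36]
6 tape sides opened.

6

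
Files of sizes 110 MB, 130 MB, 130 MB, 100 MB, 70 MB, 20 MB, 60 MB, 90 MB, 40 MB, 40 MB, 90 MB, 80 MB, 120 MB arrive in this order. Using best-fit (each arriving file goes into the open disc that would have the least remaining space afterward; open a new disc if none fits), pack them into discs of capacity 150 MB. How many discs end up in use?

  110 → disc 1 (new)  [load 110/150]
  130 → disc 2 (new)  [load 130/150]
  130 → disc 3 (new)  [load 130/150]
  100 → disc 4 (new)  [load 100/150]
  70 → disc 5 (new)  [load 70/150]
  20 → disc 2  [load 150/150]
  60 → disc 5  [load 130/150]
  90 → disc 6 (new)  [load 90/150]
  40 → disc 1  [load 150/150]
  40 → disc 4  [load 140/150]
  90 → disc 7 (new)  [load 90/150]
  80 → disc 8 (new)  [load 80/150]
  120 → disc 9 (new)  [load 120/150]
9 discs opened.

9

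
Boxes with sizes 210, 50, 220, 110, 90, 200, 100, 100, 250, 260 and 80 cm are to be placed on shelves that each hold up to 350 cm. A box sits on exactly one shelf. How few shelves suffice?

5

Total = 260 + 250 + 220 + 210 + 200 + 110 + 100 + 100 + 90 + 80 + 50 = 1670 cm.
Lower bound: ⌈1670/350⌉ = 5 shelves.
A packing using 5 shelves:
  shelf 1: 260 + 90 = 350
  shelf 2: 250 + 100 = 350
  shelf 3: 220 + 110 = 330
  shelf 4: 210 + 100 = 310
  shelf 5: 200 + 80 + 50 = 330
This matches the lower bound, so 5 is optimal.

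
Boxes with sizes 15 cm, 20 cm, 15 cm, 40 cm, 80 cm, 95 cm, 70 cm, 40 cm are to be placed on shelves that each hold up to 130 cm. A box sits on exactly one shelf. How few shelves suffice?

Total = 95 + 80 + 70 + 40 + 40 + 20 + 15 + 15 = 375 cm.
Lower bound: ⌈375/130⌉ = 3 shelves.
A packing using 3 shelves:
  shelf 1: 95 + 20 + 15 = 130
  shelf 2: 80 + 40 = 120
  shelf 3: 70 + 40 + 15 = 125
This matches the lower bound, so 3 is optimal.

3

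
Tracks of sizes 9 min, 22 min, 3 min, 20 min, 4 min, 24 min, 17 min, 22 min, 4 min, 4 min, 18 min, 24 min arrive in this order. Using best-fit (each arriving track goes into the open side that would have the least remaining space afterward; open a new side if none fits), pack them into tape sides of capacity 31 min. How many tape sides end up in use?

  9 → side 1 (new)  [load 9/31]
  22 → side 1  [load 31/31]
  3 → side 2 (new)  [load 3/31]
  20 → side 2  [load 23/31]
  4 → side 2  [load 27/31]
  24 → side 3 (new)  [load 24/31]
  17 → side 4 (new)  [load 17/31]
  22 → side 5 (new)  [load 22/31]
  4 → side 2  [load 31/31]
  4 → side 3  [load 28/31]
  18 → side 6 (new)  [load 18/31]
  24 → side 7 (new)  [load 24/31]
7 tape sides opened.

7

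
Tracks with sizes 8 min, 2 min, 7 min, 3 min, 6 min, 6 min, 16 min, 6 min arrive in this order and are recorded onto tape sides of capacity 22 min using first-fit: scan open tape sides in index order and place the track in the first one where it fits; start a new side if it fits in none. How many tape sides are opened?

  8 → side 1 (new)  [load 8/22]
  2 → side 1  [load 10/22]
  7 → side 1  [load 17/22]
  3 → side 1  [load 20/22]
  6 → side 2 (new)  [load 6/22]
  6 → side 2  [load 12/22]
  16 → side 3 (new)  [load 16/22]
  6 → side 2  [load 18/22]
3 tape sides opened.

3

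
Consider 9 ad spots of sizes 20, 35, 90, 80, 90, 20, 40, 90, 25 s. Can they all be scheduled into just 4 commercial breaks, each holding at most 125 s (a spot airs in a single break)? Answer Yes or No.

No

Total = 490 s; ⌈490/125⌉ = 4.
The bound of 4 does not rule out 4, but exhaustive search shows no assignment into 4 commercial breaks of capacity 125 s exists — the minimum is 5.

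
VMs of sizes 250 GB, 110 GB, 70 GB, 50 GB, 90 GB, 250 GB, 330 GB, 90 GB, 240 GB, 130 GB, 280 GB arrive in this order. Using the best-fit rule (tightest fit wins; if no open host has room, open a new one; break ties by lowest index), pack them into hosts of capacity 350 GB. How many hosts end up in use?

7

  250 → host 1 (new)  [load 250/350]
  110 → host 2 (new)  [load 110/350]
  70 → host 1  [load 320/350]
  50 → host 2  [load 160/350]
  90 → host 2  [load 250/350]
  250 → host 3 (new)  [load 250/350]
  330 → host 4 (new)  [load 330/350]
  90 → host 2  [load 340/350]
  240 → host 5 (new)  [load 240/350]
  130 → host 6 (new)  [load 130/350]
  280 → host 7 (new)  [load 280/350]
7 hosts opened.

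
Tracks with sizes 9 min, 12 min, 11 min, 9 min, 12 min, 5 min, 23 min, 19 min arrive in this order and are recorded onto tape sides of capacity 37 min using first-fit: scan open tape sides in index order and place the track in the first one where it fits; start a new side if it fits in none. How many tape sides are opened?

4

  9 → side 1 (new)  [load 9/37]
  12 → side 1  [load 21/37]
  11 → side 1  [load 32/37]
  9 → side 2 (new)  [load 9/37]
  12 → side 2  [load 21/37]
  5 → side 1  [load 37/37]
  23 → side 3 (new)  [load 23/37]
  19 → side 4 (new)  [load 19/37]
4 tape sides opened.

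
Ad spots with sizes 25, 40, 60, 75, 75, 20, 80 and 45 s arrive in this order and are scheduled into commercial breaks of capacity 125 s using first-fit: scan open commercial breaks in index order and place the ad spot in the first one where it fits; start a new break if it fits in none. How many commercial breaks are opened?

4

  25 → break 1 (new)  [load 25/125]
  40 → break 1  [load 65/125]
  60 → break 1  [load 125/125]
  75 → break 2 (new)  [load 75/125]
  75 → break 3 (new)  [load 75/125]
  20 → break 2  [load 95/125]
  80 → break 4 (new)  [load 80/125]
  45 → break 3  [load 120/125]
4 commercial breaks opened.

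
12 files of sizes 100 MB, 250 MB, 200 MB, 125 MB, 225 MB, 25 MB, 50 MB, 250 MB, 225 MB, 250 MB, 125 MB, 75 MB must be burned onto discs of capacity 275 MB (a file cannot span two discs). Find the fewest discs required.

Total = 250 + 250 + 250 + 225 + 225 + 200 + 125 + 125 + 100 + 75 + 50 + 25 = 1900 MB.
Lower bound: ⌈1900/275⌉ = 7 discs.
A packing using 8 discs:
  disc 1: 250 + 25 = 275
  disc 2: 250 = 250
  disc 3: 250 = 250
  disc 4: 225 + 50 = 275
  disc 5: 225 = 225
  disc 6: 200 + 75 = 275
  disc 7: 125 + 125 = 250
  disc 8: 100 = 100
No arrangement into 7 discs stays within capacity, so 8 is optimal.

8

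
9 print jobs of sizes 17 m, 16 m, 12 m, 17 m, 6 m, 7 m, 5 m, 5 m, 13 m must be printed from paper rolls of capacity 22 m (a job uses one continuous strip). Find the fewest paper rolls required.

5

Total = 17 + 17 + 16 + 13 + 12 + 7 + 6 + 5 + 5 = 98 m.
Lower bound: ⌈98/22⌉ = 5 paper rolls.
A packing using 5 paper rolls:
  roll 1: 17 + 5 = 22
  roll 2: 17 + 5 = 22
  roll 3: 16 + 6 = 22
  roll 4: 13 + 7 = 20
  roll 5: 12 = 12
This matches the lower bound, so 5 is optimal.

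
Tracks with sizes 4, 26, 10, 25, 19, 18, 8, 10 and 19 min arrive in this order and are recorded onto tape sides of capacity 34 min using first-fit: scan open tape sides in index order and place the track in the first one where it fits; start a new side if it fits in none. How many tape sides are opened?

  4 → side 1 (new)  [load 4/34]
  26 → side 1  [load 30/34]
  10 → side 2 (new)  [load 10/34]
  25 → side 3 (new)  [load 25/34]
  19 → side 2  [load 29/34]
  18 → side 4 (new)  [load 18/34]
  8 → side 3  [load 33/34]
  10 → side 4  [load 28/34]
  19 → side 5 (new)  [load 19/34]
5 tape sides opened.

5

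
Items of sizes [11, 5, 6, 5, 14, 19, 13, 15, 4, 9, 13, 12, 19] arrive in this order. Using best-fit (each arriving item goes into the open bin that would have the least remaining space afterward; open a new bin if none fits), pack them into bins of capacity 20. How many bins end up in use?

9

  11 → bin 1 (new)  [load 11/20]
  5 → bin 1  [load 16/20]
  6 → bin 2 (new)  [load 6/20]
  5 → bin 2  [load 11/20]
  14 → bin 3 (new)  [load 14/20]
  19 → bin 4 (new)  [load 19/20]
  13 → bin 5 (new)  [load 13/20]
  15 → bin 6 (new)  [load 15/20]
  4 → bin 1  [load 20/20]
  9 → bin 2  [load 20/20]
  13 → bin 7 (new)  [load 13/20]
  12 → bin 8 (new)  [load 12/20]
  19 → bin 9 (new)  [load 19/20]
9 bins opened.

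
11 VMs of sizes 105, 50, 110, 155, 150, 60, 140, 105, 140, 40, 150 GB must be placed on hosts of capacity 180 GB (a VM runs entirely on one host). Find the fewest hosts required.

8

Total = 155 + 150 + 150 + 140 + 140 + 110 + 105 + 105 + 60 + 50 + 40 = 1205 GB.
Lower bound: ⌈1205/180⌉ = 7 hosts.
Also, 8 VMs each exceed 90 GB, and no two of those can share a host, so at least 8 hosts are needed.
A packing using 8 hosts:
  host 1: 155 = 155
  host 2: 150 = 150
  host 3: 150 = 150
  host 4: 140 + 40 = 180
  host 5: 140 = 140
  host 6: 110 + 60 = 170
  host 7: 105 + 50 = 155
  host 8: 105 = 105
This matches the lower bound, so 8 is optimal.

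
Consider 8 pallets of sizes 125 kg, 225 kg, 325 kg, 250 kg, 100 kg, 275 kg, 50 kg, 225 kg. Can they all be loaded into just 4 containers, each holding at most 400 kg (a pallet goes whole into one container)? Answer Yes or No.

Total = 1575 kg; ⌈1575/400⌉ = 4.
5 pallets each exceed half the capacity and cannot share a container, forcing at least 5 containers.
At least 5 containers are required, but only 4 are allowed.

No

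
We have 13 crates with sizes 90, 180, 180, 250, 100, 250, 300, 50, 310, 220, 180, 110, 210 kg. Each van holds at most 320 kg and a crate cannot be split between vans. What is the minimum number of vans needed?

9

Total = 310 + 300 + 250 + 250 + 220 + 210 + 180 + 180 + 180 + 110 + 100 + 90 + 50 = 2430 kg.
Lower bound: ⌈2430/320⌉ = 8 vans.
Also, 9 crates each exceed 160 kg, and no two of those can share a van, so at least 9 vans are needed.
A packing using 9 vans:
  van 1: 310 = 310
  van 2: 300 = 300
  van 3: 250 + 50 = 300
  van 4: 250 = 250
  van 5: 220 + 100 = 320
  van 6: 210 + 110 = 320
  van 7: 180 + 90 = 270
  van 8: 180 = 180
  van 9: 180 = 180
This matches the lower bound, so 9 is optimal.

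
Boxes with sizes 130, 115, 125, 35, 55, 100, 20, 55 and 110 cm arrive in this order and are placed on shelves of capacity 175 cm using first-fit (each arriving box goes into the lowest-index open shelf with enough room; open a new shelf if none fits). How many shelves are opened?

  130 → shelf 1 (new)  [load 130/175]
  115 → shelf 2 (new)  [load 115/175]
  125 → shelf 3 (new)  [load 125/175]
  35 → shelf 1  [load 165/175]
  55 → shelf 2  [load 170/175]
  100 → shelf 4 (new)  [load 100/175]
  20 → shelf 3  [load 145/175]
  55 → shelf 4  [load 155/175]
  110 → shelf 5 (new)  [load 110/175]
5 shelves opened.

5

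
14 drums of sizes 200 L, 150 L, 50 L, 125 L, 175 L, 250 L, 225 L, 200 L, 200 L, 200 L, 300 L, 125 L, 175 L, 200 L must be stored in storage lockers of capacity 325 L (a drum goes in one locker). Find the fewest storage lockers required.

Total = 300 + 250 + 225 + 200 + 200 + 200 + 200 + 200 + 175 + 175 + 150 + 125 + 125 + 50 = 2575 L.
Lower bound: ⌈2575/325⌉ = 8 storage lockers.
Also, 10 drums each exceed 325/2 L, and no two of those can share a locker, so at least 10 storage lockers are needed.
A packing using 10 storage lockers:
  locker 1: 300 = 300
  locker 2: 250 + 50 = 300
  locker 3: 225 = 225
  locker 4: 200 + 125 = 325
  locker 5: 200 + 125 = 325
  locker 6: 200 = 200
  locker 7: 200 = 200
  locker 8: 200 = 200
  locker 9: 175 + 150 = 325
  locker 10: 175 = 175
This matches the lower bound, so 10 is optimal.

10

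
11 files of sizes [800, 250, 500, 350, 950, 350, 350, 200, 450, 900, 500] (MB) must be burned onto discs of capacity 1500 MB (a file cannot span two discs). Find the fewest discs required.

4

Total = 950 + 900 + 800 + 500 + 500 + 450 + 350 + 350 + 350 + 250 + 200 = 5600 MB.
Lower bound: ⌈5600/1500⌉ = 4 discs.
A packing using 4 discs:
  disc 1: 950 + 500 = 1450
  disc 2: 900 + 500 = 1400
  disc 3: 800 + 450 + 250 = 1500
  disc 4: 350 + 350 + 350 + 200 = 1250
This matches the lower bound, so 4 is optimal.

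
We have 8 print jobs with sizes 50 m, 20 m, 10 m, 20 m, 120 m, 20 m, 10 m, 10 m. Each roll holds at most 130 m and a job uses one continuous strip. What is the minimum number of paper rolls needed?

Total = 120 + 50 + 20 + 20 + 20 + 10 + 10 + 10 = 260 m.
Lower bound: ⌈260/130⌉ = 2 paper rolls.
A packing using 2 paper rolls:
  roll 1: 120 + 10 = 130
  roll 2: 50 + 20 + 20 + 20 + 10 + 10 = 130
This matches the lower bound, so 2 is optimal.

2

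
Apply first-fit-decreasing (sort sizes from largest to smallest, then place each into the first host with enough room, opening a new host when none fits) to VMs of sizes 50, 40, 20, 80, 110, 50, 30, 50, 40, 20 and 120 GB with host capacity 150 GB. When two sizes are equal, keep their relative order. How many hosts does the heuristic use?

Sorted descending: 120, 110, 80, 50, 50, 50, 40, 40, 30, 20, 20.
  120 → host 1 (new)  [load 120/150]
  110 → host 2 (new)  [load 110/150]
  80 → host 3 (new)  [load 80/150]
  50 → host 3  [load 130/150]
  50 → host 4 (new)  [load 50/150]
  50 → host 4  [load 100/150]
  40 → host 2  [load 150/150]
  40 → host 4  [load 140/150]
  30 → host 1  [load 150/150]
  20 → host 3  [load 150/150]
  20 → host 5 (new)  [load 20/150]
5 hosts opened.

5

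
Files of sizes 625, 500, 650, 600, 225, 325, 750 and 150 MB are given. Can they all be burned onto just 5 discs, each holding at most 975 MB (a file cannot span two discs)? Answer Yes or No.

Yes

A valid assignment using 5 discs:
  disc 1: 750 + 225 = 975
  disc 2: 650 + 325 = 975
  disc 3: 625 + 150 = 775
  disc 4: 600 = 600
  disc 5: 500 = 500
Every load is within 975 MB, so 5 discs suffice.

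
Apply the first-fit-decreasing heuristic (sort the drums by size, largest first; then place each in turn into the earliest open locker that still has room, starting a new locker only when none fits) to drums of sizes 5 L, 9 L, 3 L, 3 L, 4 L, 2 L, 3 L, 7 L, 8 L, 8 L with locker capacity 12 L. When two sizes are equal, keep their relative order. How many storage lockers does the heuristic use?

5

Sorted descending: 9, 8, 8, 7, 5, 4, 3, 3, 3, 2.
  9 → locker 1 (new)  [load 9/12]
  8 → locker 2 (new)  [load 8/12]
  8 → locker 3 (new)  [load 8/12]
  7 → locker 4 (new)  [load 7/12]
  5 → locker 4  [load 12/12]
  4 → locker 2  [load 12/12]
  3 → locker 1  [load 12/12]
  3 → locker 3  [load 11/12]
  3 → locker 5 (new)  [load 3/12]
  2 → locker 5  [load 5/12]
5 storage lockers opened.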